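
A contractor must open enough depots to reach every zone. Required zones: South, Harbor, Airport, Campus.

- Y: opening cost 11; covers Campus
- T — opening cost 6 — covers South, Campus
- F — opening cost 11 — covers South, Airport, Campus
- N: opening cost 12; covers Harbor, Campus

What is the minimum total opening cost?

The greedy cost-per-new-zone heuristic would pick T, F, and N for 29, but a cheaper cover exists.
Choose F and N: together they cover South, Harbor, Airport, Campus — every zone.
Total opening cost: 11 + 12 = 23.
No cover costs less than 23.

23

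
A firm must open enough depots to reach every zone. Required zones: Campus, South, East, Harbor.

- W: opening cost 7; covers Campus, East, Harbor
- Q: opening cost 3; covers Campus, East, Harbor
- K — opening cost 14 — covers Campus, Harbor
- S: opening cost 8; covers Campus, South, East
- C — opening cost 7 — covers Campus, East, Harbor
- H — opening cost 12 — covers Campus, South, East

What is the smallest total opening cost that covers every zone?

Choose Q and S: together they cover Campus, South, East, Harbor — every zone.
Total opening cost: 3 + 8 = 11.

11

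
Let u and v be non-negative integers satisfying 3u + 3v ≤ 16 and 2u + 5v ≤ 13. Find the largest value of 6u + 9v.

33

The continuous relaxation peaks at (4.56, 0.778) with value 34.33; rounding to a feasible lattice point costs some objective.
(u,v)=(4,1): 3·4+3·1=15≤16, 2·4+5·1=13≤13, objective 33.
(u,v)=(5,0): 3·5+3·0=15≤16, 2·5+5·0=10≤13, objective 30.
The best lattice point is (4,1), giving 33.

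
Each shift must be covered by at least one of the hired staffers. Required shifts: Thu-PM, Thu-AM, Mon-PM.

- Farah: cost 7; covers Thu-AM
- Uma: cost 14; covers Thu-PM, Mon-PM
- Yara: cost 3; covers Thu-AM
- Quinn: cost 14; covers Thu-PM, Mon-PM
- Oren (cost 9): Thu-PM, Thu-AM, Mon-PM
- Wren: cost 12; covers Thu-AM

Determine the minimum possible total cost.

9

The greedy cost-per-new-shift heuristic would pick Yara and Oren for 12, but a cheaper cover exists.
Oren alone covers Thu-PM, Thu-AM, Mon-PM — every shift.
Total cost: 9.
No cover costs less than 9.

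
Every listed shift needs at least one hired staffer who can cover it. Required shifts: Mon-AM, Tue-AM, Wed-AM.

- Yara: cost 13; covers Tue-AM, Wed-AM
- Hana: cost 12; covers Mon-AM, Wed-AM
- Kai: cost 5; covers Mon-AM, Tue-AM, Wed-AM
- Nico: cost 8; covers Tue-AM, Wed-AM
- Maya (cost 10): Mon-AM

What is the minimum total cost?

Kai alone covers Mon-AM, Tue-AM, Wed-AM — every shift.
Total cost: 5.
No cover costs less than 5.

5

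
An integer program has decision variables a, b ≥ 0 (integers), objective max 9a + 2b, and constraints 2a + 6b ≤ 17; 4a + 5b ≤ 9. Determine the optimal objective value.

18

(a,b)=(2,0) is feasible, giving 18.
(a,b)=(1,1) is feasible, giving 11.
(a,b)=(1,0) is feasible, giving 9.
The best lattice point is (2,0), giving 18.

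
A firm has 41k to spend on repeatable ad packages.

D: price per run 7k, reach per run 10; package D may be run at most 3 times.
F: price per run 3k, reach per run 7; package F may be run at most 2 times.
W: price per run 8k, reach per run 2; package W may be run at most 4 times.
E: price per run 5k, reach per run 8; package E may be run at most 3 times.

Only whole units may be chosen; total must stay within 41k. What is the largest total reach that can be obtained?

Take 3×D, 1×F, and 3×E: price 39 ≤ 41, reach 3·10 + 1·7 + 3·8 = 61.
No other integer combination yields more.

61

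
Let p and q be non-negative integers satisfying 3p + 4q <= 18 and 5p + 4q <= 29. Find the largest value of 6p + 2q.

30

The continuous relaxation peaks at (5.8, 0) with value 34.80; rounding to a feasible lattice point costs some objective.
(p,q)=(5,0): 3·5+4·0=15≤18, 5·5+4·0=25≤29, objective 30.
(p,q)=(4,1): 3·4+4·1=16≤18, 5·4+4·1=24≤29, objective 26.
(p,q)=(4,0): 3·4+4·0=12≤18, 5·4+4·0=20≤29, objective 24.
The best lattice point is (5,0), giving 30.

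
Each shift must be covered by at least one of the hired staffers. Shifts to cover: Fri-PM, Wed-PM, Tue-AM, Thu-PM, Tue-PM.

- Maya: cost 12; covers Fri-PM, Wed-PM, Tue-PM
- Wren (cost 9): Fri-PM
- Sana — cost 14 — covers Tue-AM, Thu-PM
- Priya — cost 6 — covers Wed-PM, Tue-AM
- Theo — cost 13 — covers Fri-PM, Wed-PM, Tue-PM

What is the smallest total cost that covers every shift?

The greedy cost-per-new-shift heuristic would pick Priya, Maya, and Sana for 32, but a cheaper cover exists.
Choose Maya and Sana: together they cover Fri-PM, Wed-PM, Tue-AM, Thu-PM, Tue-PM — every shift.
Total cost: 12 + 14 = 26.
No cover costs less than 26.

26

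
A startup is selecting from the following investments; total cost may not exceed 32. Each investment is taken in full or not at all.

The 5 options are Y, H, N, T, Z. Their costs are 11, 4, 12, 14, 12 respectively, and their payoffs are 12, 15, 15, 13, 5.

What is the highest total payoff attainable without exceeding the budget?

Y + H + N: cost 11 + 4 + 12 = 27 ≤ 32, payoff 12 + 15 + 15 = 42.
H + N + T: cost 4 + 12 + 14 = 30 ≤ 32, payoff 15 + 15 + 13 = 43.
Y + H + T: cost 11 + 4 + 14 = 29 ≤ 32, payoff 12 + 15 + 13 = 40.
Best is H, N, and T with total payoff 43.

43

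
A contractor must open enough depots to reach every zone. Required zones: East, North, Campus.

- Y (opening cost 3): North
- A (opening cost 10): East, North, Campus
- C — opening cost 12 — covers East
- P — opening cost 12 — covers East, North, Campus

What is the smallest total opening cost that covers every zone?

A alone covers East, North, Campus — every zone.
Total opening cost: 10.

10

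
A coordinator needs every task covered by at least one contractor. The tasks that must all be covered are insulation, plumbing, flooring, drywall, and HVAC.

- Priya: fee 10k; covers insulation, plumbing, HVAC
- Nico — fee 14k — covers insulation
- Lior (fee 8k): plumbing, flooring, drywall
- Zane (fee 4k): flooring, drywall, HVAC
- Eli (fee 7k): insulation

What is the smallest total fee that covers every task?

14

Choose Priya and Zane: together they cover insulation, plumbing, flooring, drywall, HVAC — every task.
Total fee: 10 + 4 = 14.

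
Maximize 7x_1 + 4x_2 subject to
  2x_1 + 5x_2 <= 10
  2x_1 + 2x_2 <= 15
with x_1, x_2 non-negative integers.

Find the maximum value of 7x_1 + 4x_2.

35

(x_1,x_2)=(5,0): 2·5+5·0=10≤10, 2·5+2·0=10≤15, objective 35.
(x_1,x_2)=(4,0): 2·4+5·0=8≤10, 2·4+2·0=8≤15, objective 28.
The best lattice point is (5,0), giving 35.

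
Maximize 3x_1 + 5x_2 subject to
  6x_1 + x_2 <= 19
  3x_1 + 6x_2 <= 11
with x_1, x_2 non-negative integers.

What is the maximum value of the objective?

Relaxing integrality, the LP optimum is 10.73 at (x_1,x_2) = (3.12, 0.273), which is not an integer point.
(x_1,x_2)=(3,0): 6·3+1·0=18≤19, 3·3+6·0=9≤11, objective 9.
(x_1,x_2)=(2,0): 6·2+1·0=12≤19, 3·2+6·0=6≤11, objective 6.
No feasible integer point exceeds 9.

9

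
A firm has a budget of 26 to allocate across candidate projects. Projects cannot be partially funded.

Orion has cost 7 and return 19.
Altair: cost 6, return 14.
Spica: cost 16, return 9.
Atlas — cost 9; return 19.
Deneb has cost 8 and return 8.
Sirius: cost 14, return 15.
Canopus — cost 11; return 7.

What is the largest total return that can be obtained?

52

Orion + Altair + Atlas: cost 7 + 6 + 9 = 22 ≤ 26, return 19 + 14 + 19 = 52.
Orion + Atlas + Deneb: cost 7 + 9 + 8 = 24 ≤ 26, return 19 + 19 + 8 = 46.
Best is Orion, Altair, and Atlas with total return 52.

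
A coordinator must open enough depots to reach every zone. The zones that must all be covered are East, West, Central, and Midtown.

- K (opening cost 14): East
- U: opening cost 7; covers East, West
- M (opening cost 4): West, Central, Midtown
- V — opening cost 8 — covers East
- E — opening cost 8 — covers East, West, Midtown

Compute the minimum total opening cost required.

11

This is an integer covering problem.
Choose U and M: together they cover East, West, Central, Midtown — every zone.
Total opening cost: 7 + 4 = 11.
No cover costs less than 11.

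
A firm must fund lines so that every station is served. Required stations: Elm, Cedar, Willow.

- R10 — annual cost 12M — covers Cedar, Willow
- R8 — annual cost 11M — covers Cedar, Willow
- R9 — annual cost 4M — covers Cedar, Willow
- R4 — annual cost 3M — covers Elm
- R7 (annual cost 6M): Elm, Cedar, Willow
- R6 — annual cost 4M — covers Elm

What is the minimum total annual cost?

6

The greedy cost-per-new-station heuristic would pick R9 and R4 for 7, but a cheaper cover exists.
R7 alone covers Elm, Cedar, Willow — every station.
Total annual cost: 6.
No cover costs less than 6.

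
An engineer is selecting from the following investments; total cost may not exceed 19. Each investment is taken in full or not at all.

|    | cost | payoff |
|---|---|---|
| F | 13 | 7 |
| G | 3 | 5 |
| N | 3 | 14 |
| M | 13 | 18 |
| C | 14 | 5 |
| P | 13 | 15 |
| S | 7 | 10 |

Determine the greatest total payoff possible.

This is an integer program with binary decision variables.
G + N + P: cost 3 + 3 + 13 = 19 ≤ 19, payoff 5 + 14 + 15 = 34.
G + N + M: cost 3 + 3 + 13 = 19 ≤ 19, payoff 5 + 14 + 18 = 37.
Best is G, N, and M with total payoff 37.

37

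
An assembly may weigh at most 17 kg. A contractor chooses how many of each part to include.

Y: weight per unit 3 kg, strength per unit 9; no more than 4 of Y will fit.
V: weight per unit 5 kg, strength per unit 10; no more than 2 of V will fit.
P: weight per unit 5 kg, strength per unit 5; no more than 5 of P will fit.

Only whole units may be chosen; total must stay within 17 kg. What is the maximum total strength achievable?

This is a bounded integer knapsack.
Y has the best ratio (9/3); taking only Y gives at most 4×9 = 36 (stopped by the supply cap of 4).
Mixing does better — 4×Y and 1×V: weight 17 ≤ 17, strength 4·9 + 1·10 = 46.

46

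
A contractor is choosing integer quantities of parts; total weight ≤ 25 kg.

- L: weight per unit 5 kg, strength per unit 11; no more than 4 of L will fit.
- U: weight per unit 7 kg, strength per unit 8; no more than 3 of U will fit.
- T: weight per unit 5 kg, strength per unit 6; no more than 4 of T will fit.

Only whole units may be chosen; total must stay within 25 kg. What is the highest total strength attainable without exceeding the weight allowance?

50

This is a bounded integer knapsack.
L has the best ratio (11/5); taking only L gives at most 4×11 = 44 (stopped by the supply cap of 4).
Mixing does better — 4×L and 1×T: weight 25 ≤ 25, strength 4·11 + 1·6 = 50.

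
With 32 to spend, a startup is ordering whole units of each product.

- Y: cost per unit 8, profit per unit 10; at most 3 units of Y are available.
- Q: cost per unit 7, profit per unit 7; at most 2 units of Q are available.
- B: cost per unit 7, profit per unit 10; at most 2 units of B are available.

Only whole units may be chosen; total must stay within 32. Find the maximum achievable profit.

40

2×Y and 2×B: cost 30 ≤ 32, profit 2·10 + 2·10 = 40.
3×Y and 1×B: cost 31 ≤ 32, profit 3·10 + 1·10 = 40.
Best is 40.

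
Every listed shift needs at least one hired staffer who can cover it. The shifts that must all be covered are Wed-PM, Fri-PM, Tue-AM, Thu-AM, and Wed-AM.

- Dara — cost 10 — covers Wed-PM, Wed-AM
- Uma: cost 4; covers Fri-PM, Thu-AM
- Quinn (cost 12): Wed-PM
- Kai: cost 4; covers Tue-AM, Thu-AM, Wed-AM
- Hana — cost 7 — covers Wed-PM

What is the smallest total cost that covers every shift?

Choose Uma, Kai, and Hana: together they cover Wed-PM, Fri-PM, Tue-AM, Thu-AM, Wed-AM — every shift.
Total cost: 4 + 4 + 7 = 15.

15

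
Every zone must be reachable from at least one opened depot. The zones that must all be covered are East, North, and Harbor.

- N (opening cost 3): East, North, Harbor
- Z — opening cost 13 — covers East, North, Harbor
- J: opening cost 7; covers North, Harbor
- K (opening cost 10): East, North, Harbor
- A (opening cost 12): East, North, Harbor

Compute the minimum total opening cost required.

This is an integer covering problem.
N alone covers East, North, Harbor — every zone.
Total opening cost: 3.
No cover costs less than 3.

3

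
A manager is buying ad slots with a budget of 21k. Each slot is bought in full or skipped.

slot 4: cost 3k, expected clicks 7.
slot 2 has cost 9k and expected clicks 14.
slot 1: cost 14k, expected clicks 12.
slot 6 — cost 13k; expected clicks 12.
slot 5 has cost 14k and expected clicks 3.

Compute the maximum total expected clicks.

Treat it as a binary knapsack problem.
slot 4 + slot 2: cost 3 + 9 = 12 ≤ 21, expected clicks 7 + 14 = 21.
slot 4 + slot 6: cost 3 + 13 = 16 ≤ 21, expected clicks 7 + 12 = 19.
slot 4 + slot 1: cost 3 + 14 = 17 ≤ 21, expected clicks 7 + 12 = 19.
Best is slot 4 and slot 2 with total expected clicks 21.

21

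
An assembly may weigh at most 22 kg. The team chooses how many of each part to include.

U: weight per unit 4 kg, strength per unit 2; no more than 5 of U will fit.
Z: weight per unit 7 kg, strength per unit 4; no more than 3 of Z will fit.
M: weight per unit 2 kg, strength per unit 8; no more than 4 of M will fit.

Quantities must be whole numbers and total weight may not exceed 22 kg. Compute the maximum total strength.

1×U, 1×Z, and 4×M: weight 19 ≤ 22, strength 1·2 + 1·4 + 4·8 = 38.
2×Z and 4×M: weight 22 ≤ 22, strength 2·4 + 4·8 = 40.
Best is 40.

40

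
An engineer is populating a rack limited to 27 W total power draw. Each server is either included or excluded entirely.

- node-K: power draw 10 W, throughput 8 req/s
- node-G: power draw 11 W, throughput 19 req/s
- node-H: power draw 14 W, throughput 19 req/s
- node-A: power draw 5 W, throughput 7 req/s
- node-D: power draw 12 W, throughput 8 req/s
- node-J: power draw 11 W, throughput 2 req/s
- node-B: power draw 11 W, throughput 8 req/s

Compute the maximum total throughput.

38

This is an integer program with binary decision variables.
node-G + node-A + node-B: power draw 11 + 5 + 11 = 27 ≤ 27, throughput 19 + 7 + 8 = 34.
node-G + node-H: power draw 11 + 14 = 25 ≤ 27, throughput 19 + 19 = 38.
node-K + node-G + node-A: power draw 10 + 11 + 5 = 26 ≤ 27, throughput 8 + 19 + 7 = 34.
Best is node-G and node-H with total throughput 38.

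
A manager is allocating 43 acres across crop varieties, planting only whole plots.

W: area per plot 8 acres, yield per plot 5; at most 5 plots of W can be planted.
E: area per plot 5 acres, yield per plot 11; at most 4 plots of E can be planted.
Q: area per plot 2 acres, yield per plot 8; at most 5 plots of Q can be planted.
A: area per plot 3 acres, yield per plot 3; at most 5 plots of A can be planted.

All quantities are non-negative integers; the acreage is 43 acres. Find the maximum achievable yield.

This is a bounded integer knapsack.
Q has the best ratio (8/2); taking only Q gives at most 5×8 = 40 (stopped by the supply cap of 5).
Mixing does better — 4×E, 5×Q, and 4×A: area 42 ≤ 43, yield 4·11 + 5·8 + 4·3 = 96.

96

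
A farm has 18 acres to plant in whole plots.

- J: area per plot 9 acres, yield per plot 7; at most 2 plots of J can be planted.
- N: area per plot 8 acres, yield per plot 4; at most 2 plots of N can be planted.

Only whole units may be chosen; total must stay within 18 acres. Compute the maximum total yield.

14

This is a bounded integer knapsack.
Take 2×J: area 18 ≤ 18, yield 2·7 = 14.
J has the best ratio (7/9) and is taken to its limit of 2; remaining capacity is filled optimally with the others.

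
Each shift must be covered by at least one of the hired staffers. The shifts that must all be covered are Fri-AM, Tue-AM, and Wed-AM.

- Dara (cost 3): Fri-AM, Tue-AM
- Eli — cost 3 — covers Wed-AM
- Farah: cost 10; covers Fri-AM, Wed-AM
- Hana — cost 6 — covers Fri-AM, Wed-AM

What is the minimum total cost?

Choose Dara and Eli: together they cover Fri-AM, Tue-AM, Wed-AM — every shift.
Total cost: 3 + 3 = 6.
No cover costs less than 6.

6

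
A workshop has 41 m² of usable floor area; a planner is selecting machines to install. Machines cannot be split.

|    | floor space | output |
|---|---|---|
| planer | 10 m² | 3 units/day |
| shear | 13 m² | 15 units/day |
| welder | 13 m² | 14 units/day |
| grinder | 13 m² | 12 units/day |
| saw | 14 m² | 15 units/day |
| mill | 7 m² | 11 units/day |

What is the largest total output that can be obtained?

44

Allowing fractional choices, the relaxed optimum would be about 48.6, but machines are indivisible.
shear + welder + saw: floor space 13 + 13 + 14 = 40 ≤ 41, output 15 + 14 + 15 = 44.
shear + grinder + saw: floor space 13 + 13 + 14 = 40 ≤ 41, output 15 + 12 + 15 = 42.
Best is shear, welder, and saw with total output 44.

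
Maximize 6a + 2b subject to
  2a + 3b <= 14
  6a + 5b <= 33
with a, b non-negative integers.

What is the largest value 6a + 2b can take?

30

(a,b)=(5,0) is feasible, giving 30.
(a,b)=(4,1) is feasible, giving 26.
(a,b)=(4,0) is feasible, giving 24.
Maximum is 30 at (a,b)=(5,0).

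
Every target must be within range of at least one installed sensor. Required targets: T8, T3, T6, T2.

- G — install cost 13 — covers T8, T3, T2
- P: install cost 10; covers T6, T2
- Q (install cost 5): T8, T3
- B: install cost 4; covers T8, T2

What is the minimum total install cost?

15

The greedy cost-per-new-target heuristic would pick B, Q, and P for 19, but a cheaper cover exists.
Choose P and Q: together they cover T8, T3, T6, T2 — every target.
Total install cost: 10 + 5 = 15.
No cover costs less than 15.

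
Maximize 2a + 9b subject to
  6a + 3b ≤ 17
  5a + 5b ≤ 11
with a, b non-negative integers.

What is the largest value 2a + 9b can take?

(a,b)=(0,2): 6·0+3·2=6≤17, 5·0+5·2=10≤11, objective 18.
(a,b)=(1,1): 6·1+3·1=9≤17, 5·1+5·1=10≤11, objective 11.
(a,b)=(0,1): 6·0+3·1=3≤17, 5·0+5·1=5≤11, objective 9.
No feasible integer point exceeds 18.

18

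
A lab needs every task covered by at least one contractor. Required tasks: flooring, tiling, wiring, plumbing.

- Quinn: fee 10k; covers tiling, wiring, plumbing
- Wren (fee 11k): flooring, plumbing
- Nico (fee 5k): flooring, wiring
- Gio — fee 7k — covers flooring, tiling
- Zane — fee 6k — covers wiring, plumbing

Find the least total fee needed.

This is a weighted set-cover instance.
Choose Gio and Zane: together they cover flooring, tiling, wiring, plumbing — every task.
Total fee: 7 + 6 = 13.

13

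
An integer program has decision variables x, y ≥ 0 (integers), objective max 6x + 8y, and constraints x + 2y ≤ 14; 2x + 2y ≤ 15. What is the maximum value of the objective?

56

The continuous relaxation peaks at (1, 6.5) with value 58.00; rounding to a feasible lattice point costs some objective.
(x,y)=(0,7) is feasible, giving 56.
(x,y)=(1,6) is feasible, giving 54.
(x,y)=(2,5) is feasible, giving 52.
The best lattice point is (0,7), giving 56.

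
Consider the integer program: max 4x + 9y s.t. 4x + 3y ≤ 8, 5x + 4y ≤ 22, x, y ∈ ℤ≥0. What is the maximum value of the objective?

(x,y)=(0,2) is feasible, giving 18.
(x,y)=(1,1) is feasible, giving 13.
(x,y)=(0,1) is feasible, giving 9.
Maximum is 18 at (x,y)=(0,2).

18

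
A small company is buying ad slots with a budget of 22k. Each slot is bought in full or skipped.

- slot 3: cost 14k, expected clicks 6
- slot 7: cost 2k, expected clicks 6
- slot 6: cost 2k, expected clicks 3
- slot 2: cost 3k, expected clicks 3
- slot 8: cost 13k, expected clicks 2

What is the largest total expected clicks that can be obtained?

Allowing fractional choices, the relaxed optimum would be about 18.2, but ad slots are indivisible.
slot 3 + slot 7 + slot 6 + slot 2: cost 14 + 2 + 2 + 3 = 21 ≤ 22, expected clicks 6 + 6 + 3 + 3 = 18.
slot 3 + slot 7 + slot 2: cost 14 + 2 + 3 = 19 ≤ 22, expected clicks 6 + 6 + 3 = 15.
slot 3 + slot 7 + slot 6: cost 14 + 2 + 2 = 18 ≤ 22, expected clicks 6 + 6 + 3 = 15.
Best is slot 3, slot 7, slot 6, and slot 2 with total expected clicks 18.

18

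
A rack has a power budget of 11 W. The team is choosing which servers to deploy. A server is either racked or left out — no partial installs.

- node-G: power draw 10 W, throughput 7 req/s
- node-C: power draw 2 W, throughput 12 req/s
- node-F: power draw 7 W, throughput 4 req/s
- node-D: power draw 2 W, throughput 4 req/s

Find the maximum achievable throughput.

20

This is an integer program with binary decision variables.
Take node-C, node-F, and node-D: power draw 2 + 7 + 2 = 11 ≤ 11, throughput 12 + 4 + 4 = 20.
No other feasible combination does better.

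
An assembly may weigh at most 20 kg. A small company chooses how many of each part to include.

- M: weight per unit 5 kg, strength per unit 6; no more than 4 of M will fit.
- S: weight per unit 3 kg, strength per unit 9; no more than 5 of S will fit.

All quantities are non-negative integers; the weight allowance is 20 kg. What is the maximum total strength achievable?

Take 1×M and 5×S: weight 20 ≤ 20, strength 1·6 + 5·9 = 51.
S has the best ratio (9/3) and is taken to its limit of 5; remaining capacity is filled optimally with the others.

51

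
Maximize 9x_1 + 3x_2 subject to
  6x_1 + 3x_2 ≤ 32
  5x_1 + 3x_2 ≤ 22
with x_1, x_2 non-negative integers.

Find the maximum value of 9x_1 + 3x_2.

The continuous relaxation peaks at (4.4, 0) with value 39.60; rounding to a feasible lattice point costs some objective.
(x_1,x_2)=(4,0): 6·4+3·0=24≤32, 5·4+3·0=20≤22, objective 36.
(x_1,x_2)=(3,1): 6·3+3·1=21≤32, 5·3+3·1=18≤22, objective 30.
Maximum is 36 at (x_1,x_2)=(4,0).

36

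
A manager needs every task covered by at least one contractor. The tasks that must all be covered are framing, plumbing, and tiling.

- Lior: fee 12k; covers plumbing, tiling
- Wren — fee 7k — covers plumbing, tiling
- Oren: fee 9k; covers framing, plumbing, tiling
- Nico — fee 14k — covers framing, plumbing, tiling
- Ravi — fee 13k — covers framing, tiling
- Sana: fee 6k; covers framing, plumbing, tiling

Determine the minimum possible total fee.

6

Sana alone covers framing, plumbing, tiling — every task.
Total fee: 6.
No cover costs less than 6.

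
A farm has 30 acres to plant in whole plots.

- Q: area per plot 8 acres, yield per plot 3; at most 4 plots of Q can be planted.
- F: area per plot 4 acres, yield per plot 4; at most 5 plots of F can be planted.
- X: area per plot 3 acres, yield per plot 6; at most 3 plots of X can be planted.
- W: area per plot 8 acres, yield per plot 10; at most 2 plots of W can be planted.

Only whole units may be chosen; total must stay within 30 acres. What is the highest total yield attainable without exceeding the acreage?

42

This is a bounded integer knapsack.
2×F, 2×X, and 2×W: area 30 ≤ 30, yield 2·4 + 2·6 + 2·10 = 40.
1×F, 3×X, and 2×W: area 29 ≤ 30, yield 1·4 + 3·6 + 2·10 = 42.
Best is 42.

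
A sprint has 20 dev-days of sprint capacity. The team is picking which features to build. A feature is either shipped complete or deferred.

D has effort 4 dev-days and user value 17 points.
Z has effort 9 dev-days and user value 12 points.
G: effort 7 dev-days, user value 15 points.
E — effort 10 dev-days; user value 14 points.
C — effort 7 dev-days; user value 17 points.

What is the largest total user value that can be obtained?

49

Allowing fractional choices, the relaxed optimum would be about 51.8, but features are indivisible.
D + Z + C: effort 4 + 9 + 7 = 20 ≤ 20, user value 17 + 12 + 17 = 46.
D + G + C: effort 4 + 7 + 7 = 18 ≤ 20, user value 17 + 15 + 17 = 49.
Best is D, G, and C with total user value 49.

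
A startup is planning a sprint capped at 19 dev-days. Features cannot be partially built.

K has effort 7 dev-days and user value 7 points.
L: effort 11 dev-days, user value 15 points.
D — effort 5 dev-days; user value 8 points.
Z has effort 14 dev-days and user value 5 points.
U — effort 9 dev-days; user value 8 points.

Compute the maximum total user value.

23

K + L: effort 7 + 11 = 18 ≤ 19, user value 7 + 15 = 22.
L + D: effort 11 + 5 = 16 ≤ 19, user value 15 + 8 = 23.
Best is L and D with total user value 23.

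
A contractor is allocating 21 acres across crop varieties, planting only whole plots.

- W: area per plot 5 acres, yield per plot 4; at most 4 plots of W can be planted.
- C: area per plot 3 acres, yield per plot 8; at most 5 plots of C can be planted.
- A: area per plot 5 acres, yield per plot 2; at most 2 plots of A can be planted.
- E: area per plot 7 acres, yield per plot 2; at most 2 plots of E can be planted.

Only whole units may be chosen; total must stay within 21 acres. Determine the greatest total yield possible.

Take 1×W and 5×C: area 20 ≤ 21, yield 1·4 + 5·8 = 44.
C has the best ratio (8/3) and is taken to its limit of 5; remaining capacity is filled optimally with the others.

44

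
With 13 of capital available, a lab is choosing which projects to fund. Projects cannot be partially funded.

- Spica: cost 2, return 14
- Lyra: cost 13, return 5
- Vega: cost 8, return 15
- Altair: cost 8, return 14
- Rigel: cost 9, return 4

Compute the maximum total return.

29

This is a 0-1 knapsack instance.
Take Spica and Vega: cost 2 + 8 = 10 ≤ 13, return 14 + 15 = 29.
No other feasible combination does better.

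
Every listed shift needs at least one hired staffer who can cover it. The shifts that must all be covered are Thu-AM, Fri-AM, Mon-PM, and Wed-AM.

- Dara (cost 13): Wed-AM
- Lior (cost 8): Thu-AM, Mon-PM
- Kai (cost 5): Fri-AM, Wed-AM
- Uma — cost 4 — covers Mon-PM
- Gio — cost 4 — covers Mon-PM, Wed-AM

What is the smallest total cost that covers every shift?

Choose Lior and Kai: together they cover Thu-AM, Fri-AM, Mon-PM, Wed-AM — every shift.
Total cost: 8 + 5 = 13.

13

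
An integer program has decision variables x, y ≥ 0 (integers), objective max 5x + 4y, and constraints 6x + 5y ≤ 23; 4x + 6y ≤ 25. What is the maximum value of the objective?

(x,y)=(3,1): 6·3+5·1=23≤23, 4·3+6·1=18≤25, objective 19.
(x,y)=(2,2): 6·2+5·2=22≤23, 4·2+6·2=20≤25, objective 18.
(x,y)=(3,0): 6·3+5·0=18≤23, 4·3+6·0=12≤25, objective 15.
No feasible integer point exceeds 19.

19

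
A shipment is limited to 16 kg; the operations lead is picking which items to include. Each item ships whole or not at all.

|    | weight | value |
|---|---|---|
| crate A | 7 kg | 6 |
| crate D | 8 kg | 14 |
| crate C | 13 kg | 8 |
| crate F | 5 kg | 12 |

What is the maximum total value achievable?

26

This is a 0-1 knapsack instance.
Allowing fractional choices, the relaxed optimum would be about 28.6, but items are indivisible.
crate A + crate F: weight 7 + 5 = 12 ≤ 16, value 6 + 12 = 18.
crate A + crate D: weight 7 + 8 = 15 ≤ 16, value 6 + 14 = 20.
crate D + crate F: weight 8 + 5 = 13 ≤ 16, value 14 + 12 = 26.
Best is crate D and crate F with total value 26.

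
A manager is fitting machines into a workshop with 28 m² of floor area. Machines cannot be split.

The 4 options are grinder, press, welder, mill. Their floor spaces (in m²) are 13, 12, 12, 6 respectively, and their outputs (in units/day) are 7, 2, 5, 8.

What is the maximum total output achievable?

15

Treat it as a binary knapsack problem.
Allowing fractional choices, the relaxed optimum would be about 18.8, but machines are indivisible.
grinder + welder: floor space 13 + 12 = 25 ≤ 28, output 7 + 5 = 12.
welder + mill: floor space 12 + 6 = 18 ≤ 28, output 5 + 8 = 13.
grinder + mill: floor space 13 + 6 = 19 ≤ 28, output 7 + 8 = 15.
Best is grinder and mill with total output 15.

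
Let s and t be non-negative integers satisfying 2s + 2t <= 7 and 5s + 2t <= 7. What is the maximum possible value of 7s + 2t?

9

The continuous relaxation peaks at (1.4, 0) with value 9.80; rounding to a feasible lattice point costs some objective.
(s,t)=(1,1): 2·1+2·1=4≤7, 5·1+2·1=7≤7, objective 9.
(s,t)=(1,0): 2·1+2·0=2≤7, 5·1+2·0=5≤7, objective 7.
(s,t)=(0,2): 2·0+2·2=4≤7, 5·0+2·2=4≤7, objective 4.
(s,t)=(0,1): 2·0+2·1=2≤7, 5·0+2·1=2≤7, objective 2.
The best lattice point is (1,1), giving 9.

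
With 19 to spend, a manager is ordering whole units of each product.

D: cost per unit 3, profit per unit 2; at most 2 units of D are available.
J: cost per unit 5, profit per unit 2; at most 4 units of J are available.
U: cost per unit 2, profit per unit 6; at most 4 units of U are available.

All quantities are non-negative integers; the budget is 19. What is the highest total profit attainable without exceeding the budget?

2×D, 1×J, and 4×U: cost 19 ≤ 19, profit 2·2 + 1·2 + 4·6 = 30.
2×J and 4×U: cost 18 ≤ 19, profit 2·2 + 4·6 = 28.
Best is 30.

30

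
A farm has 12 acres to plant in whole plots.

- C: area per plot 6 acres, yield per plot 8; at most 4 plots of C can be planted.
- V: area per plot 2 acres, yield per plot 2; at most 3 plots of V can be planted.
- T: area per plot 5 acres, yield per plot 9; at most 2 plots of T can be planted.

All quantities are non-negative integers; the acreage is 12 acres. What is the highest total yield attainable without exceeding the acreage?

2×T: area 10 ≤ 12, yield 2·9 = 18.
1×V and 2×T: area 12 ≤ 12, yield 1·2 + 2·9 = 20.
Best is 20.

20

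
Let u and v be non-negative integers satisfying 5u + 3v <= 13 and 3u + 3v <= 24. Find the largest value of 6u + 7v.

28

Relaxing integrality, the LP optimum is 30.33 at (u,v) = (0, 4.33), which is not an integer point.
(u,v)=(0,4): 5·0+3·4=12≤13, 3·0+3·4=12≤24, objective 28.
(u,v)=(0,3): 5·0+3·3=9≤13, 3·0+3·3=9≤24, objective 21.
Maximum is 28 at (u,v)=(0,4).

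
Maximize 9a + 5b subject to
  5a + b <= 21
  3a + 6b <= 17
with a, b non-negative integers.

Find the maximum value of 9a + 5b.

36

(a,b)=(4,0): 5·4+1·0=20≤21, 3·4+6·0=12≤17, objective 36.
(a,b)=(3,1): 5·3+1·1=16≤21, 3·3+6·1=15≤17, objective 32.
The best lattice point is (4,0), giving 36.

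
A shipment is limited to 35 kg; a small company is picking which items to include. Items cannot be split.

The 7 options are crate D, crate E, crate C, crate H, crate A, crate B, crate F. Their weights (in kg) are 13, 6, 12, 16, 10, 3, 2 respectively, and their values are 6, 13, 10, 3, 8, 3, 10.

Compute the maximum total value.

Allowing fractional choices, the relaxed optimum would be about 44.9, but items are indivisible.
crate D + crate E + crate A + crate B + crate F: weight 13 + 6 + 10 + 3 + 2 = 34 ≤ 35, value 6 + 13 + 8 + 3 + 10 = 40.
crate E + crate C + crate A + crate B + crate F: weight 6 + 12 + 10 + 3 + 2 = 33 ≤ 35, value 13 + 10 + 8 + 3 + 10 = 44.
crate E + crate C + crate A + crate F: weight 6 + 12 + 10 + 2 = 30 ≤ 35, value 13 + 10 + 8 + 10 = 41.
Best is crate E, crate C, crate A, crate B, and crate F with total value 44.

44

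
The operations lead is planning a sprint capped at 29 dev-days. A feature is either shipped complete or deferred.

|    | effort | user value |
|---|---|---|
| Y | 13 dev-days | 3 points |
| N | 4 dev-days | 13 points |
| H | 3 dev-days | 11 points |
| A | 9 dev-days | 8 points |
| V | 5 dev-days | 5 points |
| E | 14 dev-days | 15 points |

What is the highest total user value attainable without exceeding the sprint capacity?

44

Treat it as a binary knapsack problem.
Allowing fractional choices, the relaxed optimum would be about 46.7, but features are indivisible.
N + H + V + E: effort 4 + 3 + 5 + 14 = 26 ≤ 29, user value 13 + 11 + 5 + 15 = 44.
N + H + E: effort 4 + 3 + 14 = 21 ≤ 29, user value 13 + 11 + 15 = 39.
N + H + A + V: effort 4 + 3 + 9 + 5 = 21 ≤ 29, user value 13 + 11 + 8 + 5 = 37.
Best is N, H, V, and E with total user value 44.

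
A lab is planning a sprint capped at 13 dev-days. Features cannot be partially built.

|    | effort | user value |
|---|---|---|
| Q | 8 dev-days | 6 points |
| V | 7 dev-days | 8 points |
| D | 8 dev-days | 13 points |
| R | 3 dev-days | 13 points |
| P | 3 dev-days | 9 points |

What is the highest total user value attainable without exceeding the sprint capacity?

V + R + P: effort 7 + 3 + 3 = 13 ≤ 13, user value 8 + 13 + 9 = 30.
D + R: effort 8 + 3 = 11 ≤ 13, user value 13 + 13 = 26.
Best is V, R, and P with total user value 30.

30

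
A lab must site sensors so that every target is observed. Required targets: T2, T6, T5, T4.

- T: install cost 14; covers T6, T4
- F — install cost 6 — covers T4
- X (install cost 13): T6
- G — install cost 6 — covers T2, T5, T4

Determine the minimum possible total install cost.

19

Choose X and G: together they cover T2, T6, T5, T4 — every target.
Total install cost: 13 + 6 = 19.
No cover costs less than 19.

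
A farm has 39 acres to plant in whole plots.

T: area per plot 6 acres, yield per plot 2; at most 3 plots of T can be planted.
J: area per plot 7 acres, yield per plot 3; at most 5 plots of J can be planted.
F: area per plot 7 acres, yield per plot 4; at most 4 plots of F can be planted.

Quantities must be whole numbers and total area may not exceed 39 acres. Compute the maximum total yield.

Take 1×J and 4×F: area 35 ≤ 39, yield 1·3 + 4·4 = 19.
F has the best ratio (4/7) and is taken to its limit of 4; remaining capacity is filled optimally with the others.

19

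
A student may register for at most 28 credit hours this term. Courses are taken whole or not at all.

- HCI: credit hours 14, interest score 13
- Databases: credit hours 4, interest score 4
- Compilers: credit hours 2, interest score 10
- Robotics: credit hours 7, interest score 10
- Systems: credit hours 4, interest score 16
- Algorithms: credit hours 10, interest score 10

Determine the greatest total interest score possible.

50

Allowing fractional choices, the relaxed optimum would be about 50.9, but courses are indivisible.
HCI + Compilers + Robotics + Systems: credit hours 14 + 2 + 7 + 4 = 27 ≤ 28, interest score 13 + 10 + 10 + 16 = 49.
Databases + Compilers + Robotics + Systems + Algorithms: credit hours 4 + 2 + 7 + 4 + 10 = 27 ≤ 28, interest score 4 + 10 + 10 + 16 + 10 = 50.
Best is Databases, Compilers, Robotics, Systems, and Algorithms with total interest score 50.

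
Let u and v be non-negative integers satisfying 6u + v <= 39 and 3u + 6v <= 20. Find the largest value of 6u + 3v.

36

Relaxing integrality, the LP optimum is 39.18 at (u,v) = (6.48, 0.0909), which is not an integer point.
(u,v)=(6,0) is feasible, giving 36.
(u,v)=(5,0) is feasible, giving 30.
No feasible integer point exceeds 36.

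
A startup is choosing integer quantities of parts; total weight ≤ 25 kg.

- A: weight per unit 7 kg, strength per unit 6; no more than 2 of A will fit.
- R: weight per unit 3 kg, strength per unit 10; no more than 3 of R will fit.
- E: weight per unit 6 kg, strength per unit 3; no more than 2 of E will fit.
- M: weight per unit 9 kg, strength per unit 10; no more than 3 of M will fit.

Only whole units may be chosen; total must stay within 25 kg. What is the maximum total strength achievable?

46

Take 1×A, 3×R, and 1×M: weight 25 ≤ 25, strength 1·6 + 3·10 + 1·10 = 46.
R has the best ratio (10/3) and is taken to its limit of 3; remaining capacity is filled optimally with the others.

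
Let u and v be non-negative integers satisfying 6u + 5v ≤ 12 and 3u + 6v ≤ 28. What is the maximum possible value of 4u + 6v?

12

(u,v)=(0,2): 6·0+5·2=10≤12, 3·0+6·2=12≤28, objective 12.
(u,v)=(1,1): 6·1+5·1=11≤12, 3·1+6·1=9≤28, objective 10.
(u,v)=(0,1): 6·0+5·1=5≤12, 3·0+6·1=6≤28, objective 6.
No feasible integer point exceeds 12.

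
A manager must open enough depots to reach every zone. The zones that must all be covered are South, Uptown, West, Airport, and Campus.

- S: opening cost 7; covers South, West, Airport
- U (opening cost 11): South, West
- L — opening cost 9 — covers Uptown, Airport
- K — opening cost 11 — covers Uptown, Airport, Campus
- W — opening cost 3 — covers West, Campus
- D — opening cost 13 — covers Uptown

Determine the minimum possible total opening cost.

Choose S and K: together they cover South, Uptown, West, Airport, Campus — every zone.
Total opening cost: 7 + 11 = 18.

18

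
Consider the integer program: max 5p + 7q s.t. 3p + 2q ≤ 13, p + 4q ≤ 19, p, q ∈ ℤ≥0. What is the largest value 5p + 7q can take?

(p,q)=(1,4): 3·1+2·4=11≤13, 1·1+4·4=17≤19, objective 33.
(p,q)=(2,3): 3·2+2·3=12≤13, 1·2+4·3=14≤19, objective 31.
The best lattice point is (1,4), giving 33.

33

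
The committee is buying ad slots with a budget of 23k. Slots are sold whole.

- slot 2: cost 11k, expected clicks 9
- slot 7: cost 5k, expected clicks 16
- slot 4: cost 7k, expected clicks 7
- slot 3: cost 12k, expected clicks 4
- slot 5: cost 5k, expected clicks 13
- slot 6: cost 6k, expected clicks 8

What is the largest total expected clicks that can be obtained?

44

This is an integer program with binary decision variables.
slot 2 + slot 7 + slot 5: cost 11 + 5 + 5 = 21 ≤ 23, expected clicks 9 + 16 + 13 = 38.
slot 7 + slot 4 + slot 5 + slot 6: cost 5 + 7 + 5 + 6 = 23 ≤ 23, expected clicks 16 + 7 + 13 + 8 = 44.
Best is slot 7, slot 4, slot 5, and slot 6 with total expected clicks 44.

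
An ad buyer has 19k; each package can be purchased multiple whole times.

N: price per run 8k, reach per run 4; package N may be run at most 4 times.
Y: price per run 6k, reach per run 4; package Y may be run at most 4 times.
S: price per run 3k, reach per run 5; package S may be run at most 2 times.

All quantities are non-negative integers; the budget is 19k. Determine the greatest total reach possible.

Take 2×Y and 2×S: price 18 ≤ 19, reach 2·4 + 2·5 = 18.
S has the best ratio (5/3) and is taken to its limit of 2; remaining capacity is filled optimally with the others.

18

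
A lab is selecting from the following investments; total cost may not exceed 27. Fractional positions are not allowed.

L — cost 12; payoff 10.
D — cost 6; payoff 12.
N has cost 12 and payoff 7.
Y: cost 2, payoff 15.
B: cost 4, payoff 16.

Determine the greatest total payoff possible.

53

D + Y + B: cost 6 + 2 + 4 = 12 ≤ 27, payoff 12 + 15 + 16 = 43.
D + N + Y + B: cost 6 + 12 + 2 + 4 = 24 ≤ 27, payoff 12 + 7 + 15 + 16 = 50.
L + D + Y + B: cost 12 + 6 + 2 + 4 = 24 ≤ 27, payoff 10 + 12 + 15 + 16 = 53.
Best is L, D, Y, and B with total payoff 53.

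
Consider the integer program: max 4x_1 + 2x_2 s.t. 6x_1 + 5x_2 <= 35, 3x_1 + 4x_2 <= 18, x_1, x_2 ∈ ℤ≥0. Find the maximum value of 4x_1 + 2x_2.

The continuous relaxation peaks at (5.83, 0) with value 23.33; rounding to a feasible lattice point costs some objective.
(x_1,x_2)=(5,0): 6·5+5·0=30≤35, 3·5+4·0=15≤18, objective 20.
(x_1,x_2)=(4,1): 6·4+5·1=29≤35, 3·4+4·1=16≤18, objective 18.
No feasible integer point exceeds 20.

20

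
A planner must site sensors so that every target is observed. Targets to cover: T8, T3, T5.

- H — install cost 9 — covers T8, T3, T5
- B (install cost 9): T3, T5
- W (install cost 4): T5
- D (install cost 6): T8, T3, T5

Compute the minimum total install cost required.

6

This is a weighted set-cover instance.
D alone covers T8, T3, T5 — every target.
Total install cost: 6.
No cover costs less than 6.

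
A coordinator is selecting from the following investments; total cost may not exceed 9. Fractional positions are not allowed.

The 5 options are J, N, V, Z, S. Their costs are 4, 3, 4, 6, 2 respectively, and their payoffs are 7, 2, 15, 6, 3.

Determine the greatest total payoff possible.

N + V + S: cost 3 + 4 + 2 = 9 ≤ 9, payoff 2 + 15 + 3 = 20.
J + V: cost 4 + 4 = 8 ≤ 9, payoff 7 + 15 = 22.
V + S: cost 4 + 2 = 6 ≤ 9, payoff 15 + 3 = 18.
Best is J and V with total payoff 22.

22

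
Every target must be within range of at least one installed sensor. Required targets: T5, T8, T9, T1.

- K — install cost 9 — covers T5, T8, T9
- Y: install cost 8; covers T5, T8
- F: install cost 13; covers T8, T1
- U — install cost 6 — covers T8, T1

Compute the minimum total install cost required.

Choose K and U: together they cover T5, T8, T9, T1 — every target.
Total install cost: 9 + 6 = 15.

15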